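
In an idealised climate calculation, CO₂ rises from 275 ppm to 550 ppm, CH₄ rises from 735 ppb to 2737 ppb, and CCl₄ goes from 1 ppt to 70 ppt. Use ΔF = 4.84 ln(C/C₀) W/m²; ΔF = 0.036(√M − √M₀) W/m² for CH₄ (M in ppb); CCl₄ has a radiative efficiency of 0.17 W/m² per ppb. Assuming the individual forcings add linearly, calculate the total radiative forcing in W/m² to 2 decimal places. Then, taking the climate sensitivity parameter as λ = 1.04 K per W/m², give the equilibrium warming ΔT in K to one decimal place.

CO₂: 4.84 × ln(550/275) = 4.84 × ln(2.00000) = 4.84 × 0.69315 = 3.3548 W/m².
CH₄: 0.036 × (√2737 − √735) = 0.036 × (52.3163 − 27.1109) = 0.036 × 25.2054 = 0.9074 W/m².
CCl₄: Δ = 70 − 1 = 69 ppt = 0.069 ppb; ΔF = 0.17 × 0.069 = 0.0117 W/m².
Total ΔF = 3.3548 + 0.9074 + 0.0117 = 4.2739 W/m².
ΔT = λ ΔF = 1.04 × 4.27 = 4.4408 K.

ΔF = 4.27 W/m²; ΔT = 4.4 K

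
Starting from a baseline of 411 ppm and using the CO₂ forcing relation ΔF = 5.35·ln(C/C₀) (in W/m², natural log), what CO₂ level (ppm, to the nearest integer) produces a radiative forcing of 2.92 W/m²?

C ≈ 709 ppm

Set 5.35 ln(C/411) = 2.92, so ln(C/411) = 2.92/5.35 = 0.54579.
Then C/411 = e^0.54579 = 1.72597, giving C = 411 × 1.72597 = 709.37 ppm.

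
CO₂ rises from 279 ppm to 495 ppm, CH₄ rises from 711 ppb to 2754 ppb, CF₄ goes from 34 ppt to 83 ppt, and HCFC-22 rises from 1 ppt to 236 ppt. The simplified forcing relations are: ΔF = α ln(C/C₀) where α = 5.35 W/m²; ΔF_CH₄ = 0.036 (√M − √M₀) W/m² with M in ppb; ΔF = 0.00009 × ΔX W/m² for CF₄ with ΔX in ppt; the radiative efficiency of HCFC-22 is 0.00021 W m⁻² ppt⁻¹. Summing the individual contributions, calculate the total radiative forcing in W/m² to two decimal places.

ΔF = 4.05 W/m²

CO₂: 5.35 × ln(495/279) = 5.35 × ln(1.77419) = 5.35 × 0.57334 = 3.0674 W/m².
CH₄: 0.036 × (√2754 − √711) = 0.036 × (52.4786 − 26.6646) = 0.036 × 25.8140 = 0.9293 W/m².
CF₄: ΔF = 0.00009 × (83 − 34) = 0.00009 × 49 = 0.0044 W/m².
HCFC-22: ΔF = 0.00021 × (236 − 1) = 0.00021 × 235 = 0.0494 W/m².
Total ΔF = 3.0674 + 0.9293 + 0.0044 + 0.0494 = 4.0505 W/m².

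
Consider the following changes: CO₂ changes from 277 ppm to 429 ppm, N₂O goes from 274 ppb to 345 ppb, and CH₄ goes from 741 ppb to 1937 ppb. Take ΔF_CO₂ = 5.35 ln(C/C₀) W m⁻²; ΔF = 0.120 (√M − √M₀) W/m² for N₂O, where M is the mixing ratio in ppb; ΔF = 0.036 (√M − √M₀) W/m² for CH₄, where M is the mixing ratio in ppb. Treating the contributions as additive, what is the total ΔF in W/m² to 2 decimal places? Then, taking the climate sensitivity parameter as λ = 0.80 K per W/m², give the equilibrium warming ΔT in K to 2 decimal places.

CO₂: 5.35 × ln(429/277) = 5.35 × ln(1.54874) = 5.35 × 0.43744 = 2.3403 W/m².
N₂O: 0.120 × (√345 − √274) = 0.120 × (18.5742 − 16.5529) = 0.120 × 2.0213 = 0.2426 W/m².
CH₄: 0.036 × (√1937 − √741) = 0.036 × (44.0114 − 27.2213) = 0.036 × 16.7901 = 0.6044 W/m².
Total ΔF = 2.3403 + 0.2426 + 0.6044 = 3.1873 W/m².
ΔT = λ ΔF = 0.80 × 3.19 = 2.5520 K.

ΔF = 3.19 W/m²; ΔT = 2.55 K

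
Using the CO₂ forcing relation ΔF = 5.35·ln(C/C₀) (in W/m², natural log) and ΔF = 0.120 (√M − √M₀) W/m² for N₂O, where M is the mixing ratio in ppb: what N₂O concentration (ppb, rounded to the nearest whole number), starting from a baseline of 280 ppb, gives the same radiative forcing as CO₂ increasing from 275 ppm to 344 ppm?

CO₂ forcing: 5.35 × ln(344/275) = 5.35 × 0.223871 = 1.19771 W/m².
Set 0.120(√M − √280) = 1.19771: √M = 1.19771/0.120 + √280 = 9.9809 + 16.7332 = 26.7141.
M = (26.7141)² = 713.64 ppb.

M ≈ 714 ppb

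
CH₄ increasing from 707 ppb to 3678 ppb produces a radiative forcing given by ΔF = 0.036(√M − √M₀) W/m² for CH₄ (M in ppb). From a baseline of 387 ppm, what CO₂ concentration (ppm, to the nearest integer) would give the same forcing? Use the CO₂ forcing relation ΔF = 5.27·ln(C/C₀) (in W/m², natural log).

C ≈ 488 ppm

CH₄ forcing: 0.036 × (√3678 − √707) = 0.036 × (60.6465 − 26.5895) = 0.036 × 34.0570 = 1.22605 W/m².
Set 5.27 ln(C/387) = 1.22605: ln(C/387) = 1.22605/5.27 = 0.23265, so C = 387 × e^0.23265 = 387 × 1.26194 = 488.37 ppm.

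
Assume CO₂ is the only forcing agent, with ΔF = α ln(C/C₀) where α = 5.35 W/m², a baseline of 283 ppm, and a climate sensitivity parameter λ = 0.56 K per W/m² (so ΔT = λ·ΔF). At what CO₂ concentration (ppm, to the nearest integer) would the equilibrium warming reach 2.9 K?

C ≈ 745 ppm

Required forcing: ΔF = ΔT/λ = 2.9/0.56 = 5.1786 W/m².
Then ln(C/283) = ΔF/5.35 = 5.1786/5.35 = 0.96796.
So C = 283 × e^0.96796 = 283 × 2.63257 = 745.02 ppm.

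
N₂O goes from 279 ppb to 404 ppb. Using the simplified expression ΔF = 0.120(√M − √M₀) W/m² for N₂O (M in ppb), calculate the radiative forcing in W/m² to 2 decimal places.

ΔF = 0.41 W/m²

N₂O: 0.120 × (√404 − √279) = 0.120 × (20.0998 − 16.7033) = 0.120 × 3.3965 = 0.4076 W/m².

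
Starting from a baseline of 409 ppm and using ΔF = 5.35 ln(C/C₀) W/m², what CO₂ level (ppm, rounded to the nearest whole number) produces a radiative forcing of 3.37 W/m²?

C ≈ 768 ppm

Set 5.35 ln(C/409) = 3.37, so ln(C/409) = 3.37/5.35 = 0.62991.
Then C/409 = e^0.62991 = 1.87744, giving C = 409 × 1.87744 = 767.87 ppm.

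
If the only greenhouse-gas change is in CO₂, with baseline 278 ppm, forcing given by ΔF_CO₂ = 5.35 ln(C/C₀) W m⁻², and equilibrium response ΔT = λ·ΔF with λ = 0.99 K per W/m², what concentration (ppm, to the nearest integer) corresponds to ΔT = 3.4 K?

C ≈ 528 ppm

Required forcing: ΔF = ΔT/λ = 3.4/0.99 = 3.4343 W/m².
Then ln(C/278) = ΔF/5.35 = 3.4343/5.35 = 0.64193.
So C = 278 × e^0.64193 = 278 × 1.90014 = 528.24 ppm.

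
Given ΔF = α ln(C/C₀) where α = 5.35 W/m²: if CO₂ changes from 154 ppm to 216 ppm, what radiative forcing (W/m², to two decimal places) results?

ΔF = 1.81 W/m²

CO₂: 5.35 × ln(216/154) = 5.35 × ln(1.40260) = 5.35 × 0.33833 = 1.8101 W/m².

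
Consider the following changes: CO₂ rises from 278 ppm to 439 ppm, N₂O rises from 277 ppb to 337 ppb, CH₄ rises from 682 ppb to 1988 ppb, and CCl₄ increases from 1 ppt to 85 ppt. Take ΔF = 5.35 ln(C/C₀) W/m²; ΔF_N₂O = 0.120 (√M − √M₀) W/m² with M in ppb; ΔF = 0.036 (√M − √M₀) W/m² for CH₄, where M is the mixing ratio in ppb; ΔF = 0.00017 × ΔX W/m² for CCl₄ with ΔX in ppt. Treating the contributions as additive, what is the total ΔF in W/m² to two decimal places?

CO₂: 5.35 × ln(439/278) = 5.35 × ln(1.57914) = 5.35 × 0.45688 = 2.4443 W/m².
N₂O: 0.120 × (√337 − √277) = 0.120 × (18.3576 − 16.6433) = 0.120 × 1.7143 = 0.2057 W/m².
CH₄: 0.036 × (√1988 − √682) = 0.036 × (44.5870 − 26.1151) = 0.036 × 18.4719 = 0.6650 W/m².
CCl₄: ΔF = 0.00017 × (85 − 1) = 0.00017 × 84 = 0.0143 W/m².
Total ΔF = 2.4443 + 0.2057 + 0.6650 + 0.0143 = 3.3293 W/m².

ΔF = 3.33 W/m²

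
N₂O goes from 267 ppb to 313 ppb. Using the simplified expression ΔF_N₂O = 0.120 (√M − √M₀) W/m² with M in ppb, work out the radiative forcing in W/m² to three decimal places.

ΔF = 0.162 W/m²

N₂O: 0.120 × (√313 − √267) = 0.120 × (17.6918 − 16.3401) = 0.120 × 1.3517 = 0.1622 W/m².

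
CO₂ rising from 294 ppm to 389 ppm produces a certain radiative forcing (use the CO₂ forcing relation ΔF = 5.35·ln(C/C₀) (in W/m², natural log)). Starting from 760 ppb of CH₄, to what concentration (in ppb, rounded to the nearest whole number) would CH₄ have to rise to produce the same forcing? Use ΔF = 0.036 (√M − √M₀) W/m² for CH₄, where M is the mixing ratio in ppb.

CO₂ forcing: 5.35 × ln(389/294) = 5.35 × 0.280000 = 1.49800 W/m².
Set 0.036(√M − √760) = 1.49800: √M = 1.49800/0.036 + √760 = 41.6111 + 27.5681 = 69.1792.
M = (69.1792)² = 4785.76 ppb.

M ≈ 4786 ppb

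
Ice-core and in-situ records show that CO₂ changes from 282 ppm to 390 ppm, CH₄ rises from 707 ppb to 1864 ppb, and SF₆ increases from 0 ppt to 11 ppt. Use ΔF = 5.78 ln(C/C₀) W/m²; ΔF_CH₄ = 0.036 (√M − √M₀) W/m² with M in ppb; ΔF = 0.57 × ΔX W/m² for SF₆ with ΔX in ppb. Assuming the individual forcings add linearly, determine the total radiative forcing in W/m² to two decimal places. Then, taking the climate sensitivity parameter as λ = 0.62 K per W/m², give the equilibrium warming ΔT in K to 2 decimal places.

ΔF = 2.48 W/m²; ΔT = 1.54 K

CO₂: 5.78 × ln(390/282) = 5.78 × ln(1.38298) = 5.78 × 0.32424 = 1.8741 W/m².
CH₄: 0.036 × (√1864 − √707) = 0.036 × (43.1741 − 26.5895) = 0.036 × 16.5846 = 0.5970 W/m².
SF₆: Δ = 11 − 0 = 11 ppt = 0.011 ppb; ΔF = 0.57 × 0.011 = 0.0063 W/m².
Total ΔF = 1.8741 + 0.5970 + 0.0063 = 2.4774 W/m².
ΔT = λ ΔF = 0.62 × 2.48 = 1.5376 K.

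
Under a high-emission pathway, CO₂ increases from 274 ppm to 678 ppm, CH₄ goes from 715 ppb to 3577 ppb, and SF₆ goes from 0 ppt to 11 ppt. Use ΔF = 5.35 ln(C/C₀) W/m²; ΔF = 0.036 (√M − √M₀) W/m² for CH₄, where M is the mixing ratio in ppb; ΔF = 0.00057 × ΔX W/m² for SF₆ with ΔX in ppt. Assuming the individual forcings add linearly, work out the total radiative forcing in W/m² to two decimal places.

CO₂: 5.35 × ln(678/274) = 5.35 × ln(2.47445) = 5.35 × 0.90602 = 4.8472 W/m².
CH₄: 0.036 × (√3577 − √715) = 0.036 × (59.8080 − 26.7395) = 0.036 × 33.0685 = 1.1905 W/m².
SF₆: ΔF = 0.00057 × (11 − 0) = 0.00057 × 11 = 0.0063 W/m².
Total ΔF = 4.8472 + 1.1905 + 0.0063 = 6.0440 W/m².

ΔF = 6.04 W/m²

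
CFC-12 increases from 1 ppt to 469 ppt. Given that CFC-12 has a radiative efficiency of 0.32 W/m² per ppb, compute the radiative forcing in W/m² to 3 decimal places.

CFC-12: Δ = 469 − 1 = 468 ppt = 0.468 ppb; ΔF = 0.32 × 0.468 = 0.1498 W/m².

ΔF = 0.150 W/m²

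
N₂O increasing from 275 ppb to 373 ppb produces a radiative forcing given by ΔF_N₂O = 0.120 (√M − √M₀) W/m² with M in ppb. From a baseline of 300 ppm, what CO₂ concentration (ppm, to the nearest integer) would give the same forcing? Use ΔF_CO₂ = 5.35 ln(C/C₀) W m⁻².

C ≈ 319 ppm

N₂O forcing: 0.120 × (√373 − √275) = 0.120 × (19.3132 − 16.5831) = 0.120 × 2.7301 = 0.32761 W/m².
Set 5.35 ln(C/300) = 0.32761: ln(C/300) = 0.32761/5.35 = 0.06124, so C = 300 × e^0.06124 = 300 × 1.06315 = 318.95 ppm.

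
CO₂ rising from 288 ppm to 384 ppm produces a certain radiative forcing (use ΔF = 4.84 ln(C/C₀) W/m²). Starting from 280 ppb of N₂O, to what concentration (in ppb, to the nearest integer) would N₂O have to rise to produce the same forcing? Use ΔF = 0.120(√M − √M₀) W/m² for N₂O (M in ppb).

CO₂ forcing: 4.84 × ln(384/288) = 4.84 × 0.287682 = 1.39238 W/m².
Set 0.120(√M − √280) = 1.39238: √M = 1.39238/0.120 + √280 = 11.6032 + 16.7332 = 28.3364.
M = (28.3364)² = 802.95 ppb.

M ≈ 803 ppb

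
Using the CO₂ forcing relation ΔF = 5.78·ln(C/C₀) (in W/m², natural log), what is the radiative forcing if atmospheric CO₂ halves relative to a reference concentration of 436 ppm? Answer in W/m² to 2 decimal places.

ΔF = 5.78 × ln(0.5) = 5.78 × -0.69315 = -4.0064 W/m².

ΔF = -4.01 W/m²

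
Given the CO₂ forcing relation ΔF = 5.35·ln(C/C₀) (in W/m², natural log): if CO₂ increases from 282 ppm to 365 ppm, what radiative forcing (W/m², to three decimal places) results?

CO₂ absorption bands are partially saturated, so forcing scales with the logarithm of the concentration ratio.
CO₂: 5.35 × ln(365/282) = 5.35 × ln(1.29433) = 5.35 × 0.25799 = 1.3802 W/m².

ΔF = 1.380 W/m²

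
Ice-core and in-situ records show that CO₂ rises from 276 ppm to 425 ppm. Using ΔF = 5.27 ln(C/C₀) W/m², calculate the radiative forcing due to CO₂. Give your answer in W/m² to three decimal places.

CO₂ absorption bands are partially saturated, so forcing scales with the logarithm of the concentration ratio.
CO₂: 5.27 × ln(425/276) = 5.27 × ln(1.53986) = 5.27 × 0.43169 = 2.2750 W/m².

ΔF = 2.275 W/m²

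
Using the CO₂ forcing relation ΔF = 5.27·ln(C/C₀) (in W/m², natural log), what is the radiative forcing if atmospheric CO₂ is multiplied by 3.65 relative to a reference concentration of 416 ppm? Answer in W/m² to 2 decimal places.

Because the forcing depends only on the ratio C/C₀, the initial concentration does not enter.
ΔF = 5.27 × ln(3.65) = 5.27 × 1.29473 = 6.8232 W/m².

ΔF = 6.82 W/m²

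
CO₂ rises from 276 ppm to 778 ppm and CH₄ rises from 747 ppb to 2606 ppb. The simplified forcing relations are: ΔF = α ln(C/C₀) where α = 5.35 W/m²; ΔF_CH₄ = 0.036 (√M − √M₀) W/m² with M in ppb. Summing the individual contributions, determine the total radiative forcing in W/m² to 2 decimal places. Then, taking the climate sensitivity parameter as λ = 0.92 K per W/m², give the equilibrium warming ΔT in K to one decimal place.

CO₂: 5.35 × ln(778/276) = 5.35 × ln(2.81884) = 5.35 × 1.03633 = 5.5444 W/m².
CH₄: 0.036 × (√2606 − √747) = 0.036 × (51.0490 − 27.3313) = 0.036 × 23.7177 = 0.8538 W/m².
Total ΔF = 5.5444 + 0.8538 = 6.3982 W/m².
ΔT = λ ΔF = 0.92 × 6.40 = 5.8880 K.

ΔF = 6.40 W/m²; ΔT = 5.9 K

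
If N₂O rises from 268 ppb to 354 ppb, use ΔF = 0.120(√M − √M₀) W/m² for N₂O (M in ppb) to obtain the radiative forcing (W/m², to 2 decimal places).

ΔF = 0.29 W/m²

N₂O: 0.120 × (√354 − √268) = 0.120 × (18.8149 − 16.3707) = 0.120 × 2.4442 = 0.2933 W/m².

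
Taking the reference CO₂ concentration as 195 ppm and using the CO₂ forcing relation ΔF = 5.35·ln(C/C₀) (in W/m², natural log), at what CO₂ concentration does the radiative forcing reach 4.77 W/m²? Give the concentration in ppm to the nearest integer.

C ≈ 476 ppm

Set 5.35 ln(C/195) = 4.77, so ln(C/195) = 4.77/5.35 = 0.89159.
Then C/195 = e^0.89159 = 2.43900, giving C = 195 × 2.43900 = 475.61 ppm.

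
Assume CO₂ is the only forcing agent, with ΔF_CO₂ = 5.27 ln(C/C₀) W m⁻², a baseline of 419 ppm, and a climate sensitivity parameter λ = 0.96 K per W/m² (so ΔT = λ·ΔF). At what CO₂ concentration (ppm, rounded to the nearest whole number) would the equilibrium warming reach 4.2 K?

Required forcing: ΔF = ΔT/λ = 4.2/0.96 = 4.3750 W/m².
Then ln(C/419) = ΔF/5.27 = 4.3750/5.27 = 0.83017.
So C = 419 × e^0.83017 = 419 × 2.29371 = 961.06 ppm.

C ≈ 961 ppm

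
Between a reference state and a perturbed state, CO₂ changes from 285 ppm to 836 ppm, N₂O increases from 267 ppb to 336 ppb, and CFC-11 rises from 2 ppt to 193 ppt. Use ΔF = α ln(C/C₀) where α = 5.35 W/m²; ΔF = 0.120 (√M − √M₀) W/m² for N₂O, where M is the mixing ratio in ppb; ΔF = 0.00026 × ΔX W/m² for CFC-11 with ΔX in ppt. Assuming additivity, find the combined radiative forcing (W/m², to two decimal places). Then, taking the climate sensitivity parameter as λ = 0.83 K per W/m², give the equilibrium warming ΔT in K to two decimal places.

ΔF = 6.05 W/m²; ΔT = 5.02 K

CO₂: 5.35 × ln(836/285) = 5.35 × ln(2.93333) = 5.35 × 1.07614 = 5.7573 W/m².
N₂O: 0.120 × (√336 − √267) = 0.120 × (18.3303 − 16.3401) = 0.120 × 1.9902 = 0.2388 W/m².
CFC-11: ΔF = 0.00026 × (193 − 2) = 0.00026 × 191 = 0.0497 W/m².
Total ΔF = 5.7573 + 0.2388 + 0.0497 = 6.0458 W/m².
ΔT = λ ΔF = 0.83 × 6.05 = 5.0215 K.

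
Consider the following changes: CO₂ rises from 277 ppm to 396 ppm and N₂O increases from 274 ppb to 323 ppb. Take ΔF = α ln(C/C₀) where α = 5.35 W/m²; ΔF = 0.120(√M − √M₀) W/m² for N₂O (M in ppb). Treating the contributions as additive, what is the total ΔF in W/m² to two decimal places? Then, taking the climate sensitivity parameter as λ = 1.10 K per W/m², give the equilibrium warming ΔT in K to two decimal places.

ΔF = 2.08 W/m²; ΔT = 2.29 K

CO₂: 5.35 × ln(396/277) = 5.35 × ln(1.42960) = 5.35 × 0.35739 = 1.9120 W/m².
N₂O: 0.120 × (√323 − √274) = 0.120 × (17.9722 − 16.5529) = 0.120 × 1.4193 = 0.1703 W/m².
Total ΔF = 1.9120 + 0.1703 = 2.0823 W/m².
ΔT = λ ΔF = 1.10 × 2.08 = 2.2880 K.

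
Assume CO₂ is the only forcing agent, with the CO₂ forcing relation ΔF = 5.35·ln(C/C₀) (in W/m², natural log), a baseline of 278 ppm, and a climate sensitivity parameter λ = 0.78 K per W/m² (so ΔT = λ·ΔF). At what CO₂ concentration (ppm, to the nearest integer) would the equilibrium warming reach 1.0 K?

Required forcing: ΔF = ΔT/λ = 1.0/0.78 = 1.2821 W/m².
Then ln(C/278) = ΔF/5.35 = 1.2821/5.35 = 0.23964.
So C = 278 × e^0.23964 = 278 × 1.27079 = 353.28 ppm.

C ≈ 353 ppm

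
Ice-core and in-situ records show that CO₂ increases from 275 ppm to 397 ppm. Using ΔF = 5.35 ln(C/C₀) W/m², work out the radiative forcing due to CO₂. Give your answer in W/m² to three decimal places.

CO₂ absorption bands are partially saturated, so forcing scales with the logarithm of the concentration ratio.
CO₂: 5.35 × ln(397/275) = 5.35 × ln(1.44364) = 5.35 × 0.36717 = 1.9644 W/m².

ΔF = 1.964 W/m²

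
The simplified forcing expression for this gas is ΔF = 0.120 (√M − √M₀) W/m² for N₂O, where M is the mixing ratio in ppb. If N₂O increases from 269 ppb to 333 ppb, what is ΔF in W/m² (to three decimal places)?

ΔF = 0.222 W/m²

N₂O: 0.120 × (√333 − √269) = 0.120 × (18.2483 − 16.4012) = 0.120 × 1.8471 = 0.2217 W/m².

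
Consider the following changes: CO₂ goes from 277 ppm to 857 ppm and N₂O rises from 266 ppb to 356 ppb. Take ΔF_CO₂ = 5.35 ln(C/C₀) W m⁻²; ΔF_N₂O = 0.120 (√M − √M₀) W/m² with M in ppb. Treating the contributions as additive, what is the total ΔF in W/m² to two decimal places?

ΔF = 6.35 W/m²

CO₂: 5.35 × ln(857/277) = 5.35 × ln(3.09386) = 5.35 × 1.12942 = 6.0424 W/m².
N₂O: 0.120 × (√356 − √266) = 0.120 × (18.8680 − 16.3095) = 0.120 × 2.5585 = 0.3070 W/m².
Total ΔF = 6.0424 + 0.3070 = 6.3494 W/m².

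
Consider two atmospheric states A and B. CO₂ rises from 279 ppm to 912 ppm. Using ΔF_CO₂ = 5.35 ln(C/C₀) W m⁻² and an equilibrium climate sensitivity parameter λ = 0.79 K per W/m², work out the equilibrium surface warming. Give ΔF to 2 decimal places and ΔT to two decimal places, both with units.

CO₂: 5.35 × ln(912/279) = 5.35 × ln(3.26882) = 5.35 × 1.18443 = 6.3367 W/m².
ΔT = λ ΔF = 0.79 × 6.34 = 5.0086 K.

ΔF = 6.34 W/m²; ΔT = 5.01 K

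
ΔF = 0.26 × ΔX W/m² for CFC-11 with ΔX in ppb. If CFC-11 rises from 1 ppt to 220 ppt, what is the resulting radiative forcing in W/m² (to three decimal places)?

ΔF = 0.057 W/m²

CFC-11: Δ = 220 − 1 = 219 ppt = 0.219 ppb; ΔF = 0.26 × 0.219 = 0.0569 W/m².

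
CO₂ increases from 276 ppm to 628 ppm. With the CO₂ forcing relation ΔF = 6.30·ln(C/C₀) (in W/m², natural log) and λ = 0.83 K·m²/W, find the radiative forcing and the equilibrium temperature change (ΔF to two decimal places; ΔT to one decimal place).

CO₂: 6.30 × ln(628/276) = 6.30 × ln(2.27536) = 6.30 × 0.82214 = 5.1795 W/m².
ΔT = λ ΔF = 0.83 × 5.18 = 4.2994 K.

ΔF = 5.18 W/m²; ΔT = 4.3 K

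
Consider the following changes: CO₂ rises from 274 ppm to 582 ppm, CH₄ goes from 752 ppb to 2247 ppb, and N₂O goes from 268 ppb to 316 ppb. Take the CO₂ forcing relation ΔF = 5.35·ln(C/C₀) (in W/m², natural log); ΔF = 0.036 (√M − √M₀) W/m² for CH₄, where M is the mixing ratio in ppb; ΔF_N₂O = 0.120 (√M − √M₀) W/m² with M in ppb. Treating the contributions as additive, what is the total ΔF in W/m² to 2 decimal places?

ΔF = 4.92 W/m²

CO₂: 5.35 × ln(582/274) = 5.35 × ln(2.12409) = 5.35 × 0.75334 = 4.0304 W/m².
CH₄: 0.036 × (√2247 − √752) = 0.036 × (47.4025 − 27.4226) = 0.036 × 19.9799 = 0.7193 W/m².
N₂O: 0.120 × (√316 − √268) = 0.120 × (17.7764 − 16.3707) = 0.120 × 1.4057 = 0.1687 W/m².
Total ΔF = 4.0304 + 0.7193 + 0.1687 = 4.9184 W/m².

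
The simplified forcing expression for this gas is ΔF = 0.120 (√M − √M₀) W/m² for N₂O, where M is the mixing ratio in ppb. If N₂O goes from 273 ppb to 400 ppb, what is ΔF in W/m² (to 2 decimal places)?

ΔF = 0.42 W/m²

N₂O: 0.120 × (√400 − √273) = 0.120 × (20.0000 − 16.5227) = 0.120 × 3.4773 = 0.4173 W/m².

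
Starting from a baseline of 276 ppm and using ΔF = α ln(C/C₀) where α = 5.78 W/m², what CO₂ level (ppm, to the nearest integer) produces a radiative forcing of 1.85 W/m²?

C ≈ 380 ppm

Set 5.78 ln(C/276) = 1.85, so ln(C/276) = 1.85/5.78 = 0.32007.
Then C/276 = e^0.32007 = 1.37722, giving C = 276 × 1.37722 = 380.11 ppm.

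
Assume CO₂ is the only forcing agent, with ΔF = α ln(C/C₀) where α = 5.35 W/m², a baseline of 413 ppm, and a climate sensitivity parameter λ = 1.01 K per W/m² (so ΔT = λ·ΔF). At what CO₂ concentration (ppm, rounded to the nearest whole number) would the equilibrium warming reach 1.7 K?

Required forcing: ΔF = ΔT/λ = 1.7/1.01 = 1.6832 W/m².
Then ln(C/413) = ΔF/5.35 = 1.6832/5.35 = 0.31462.
So C = 413 × e^0.31462 = 413 × 1.36974 = 565.70 ppm.

C ≈ 566 ppm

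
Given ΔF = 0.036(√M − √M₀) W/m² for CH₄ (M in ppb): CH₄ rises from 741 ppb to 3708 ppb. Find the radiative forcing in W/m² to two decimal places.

CH₄: 0.036 × (√3708 − √741) = 0.036 × (60.8933 − 27.2213) = 0.036 × 33.6720 = 1.2122 W/m².

ΔF = 1.21 W/m²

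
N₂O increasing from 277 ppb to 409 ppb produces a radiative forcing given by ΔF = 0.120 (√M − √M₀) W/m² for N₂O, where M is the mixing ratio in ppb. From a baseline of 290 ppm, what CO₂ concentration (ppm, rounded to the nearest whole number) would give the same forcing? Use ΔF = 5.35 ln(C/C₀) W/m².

C ≈ 314 ppm

N₂O forcing: 0.120 × (√409 − √277) = 0.120 × (20.2237 − 16.6433) = 0.120 × 3.5804 = 0.42965 W/m².
Set 5.35 ln(C/290) = 0.42965: ln(C/290) = 0.42965/5.35 = 0.08031, so C = 290 × e^0.08031 = 290 × 1.08362 = 314.25 ppm.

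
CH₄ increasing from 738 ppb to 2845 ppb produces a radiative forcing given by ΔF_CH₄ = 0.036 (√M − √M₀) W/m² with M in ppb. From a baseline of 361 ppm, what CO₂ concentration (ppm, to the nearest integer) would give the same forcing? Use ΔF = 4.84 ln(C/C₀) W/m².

C ≈ 439 ppm

CH₄ forcing: 0.036 × (√2845 − √738) = 0.036 × (53.3385 − 27.1662) = 0.036 × 26.1723 = 0.94220 W/m².
Set 4.84 ln(C/361) = 0.94220: ln(C/361) = 0.94220/4.84 = 0.19467, so C = 361 × e^0.19467 = 361 × 1.21491 = 438.58 ppm.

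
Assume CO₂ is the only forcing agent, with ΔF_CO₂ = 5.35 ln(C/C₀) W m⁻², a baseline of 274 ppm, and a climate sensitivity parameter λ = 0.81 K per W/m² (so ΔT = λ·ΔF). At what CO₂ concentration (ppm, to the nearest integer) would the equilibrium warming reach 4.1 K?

Required forcing: ΔF = ΔT/λ = 4.1/0.81 = 5.0617 W/m².
Then ln(C/274) = ΔF/5.35 = 5.0617/5.35 = 0.94611.
So C = 274 × e^0.94611 = 274 × 2.57567 = 705.73 ppm.

C ≈ 706 ppm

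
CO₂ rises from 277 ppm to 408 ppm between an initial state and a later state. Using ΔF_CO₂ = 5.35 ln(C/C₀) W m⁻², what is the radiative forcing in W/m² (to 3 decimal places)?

CO₂ absorption bands are partially saturated, so forcing scales with the logarithm of the concentration ratio.
CO₂: 5.35 × ln(408/277) = 5.35 × ln(1.47292) = 5.35 × 0.38725 = 2.0718 W/m².

ΔF = 2.072 W/m²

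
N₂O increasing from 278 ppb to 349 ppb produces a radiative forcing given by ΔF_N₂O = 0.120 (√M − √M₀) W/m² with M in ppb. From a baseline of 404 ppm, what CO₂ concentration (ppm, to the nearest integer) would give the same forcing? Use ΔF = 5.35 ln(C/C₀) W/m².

N₂O forcing: 0.120 × (√349 − √278) = 0.120 × (18.6815 − 16.6733) = 0.120 × 2.0082 = 0.24098 W/m².
Set 5.35 ln(C/404) = 0.24098: ln(C/404) = 0.24098/5.35 = 0.04504, so C = 404 × e^0.04504 = 404 × 1.04607 = 422.61 ppm.

C ≈ 423 ppm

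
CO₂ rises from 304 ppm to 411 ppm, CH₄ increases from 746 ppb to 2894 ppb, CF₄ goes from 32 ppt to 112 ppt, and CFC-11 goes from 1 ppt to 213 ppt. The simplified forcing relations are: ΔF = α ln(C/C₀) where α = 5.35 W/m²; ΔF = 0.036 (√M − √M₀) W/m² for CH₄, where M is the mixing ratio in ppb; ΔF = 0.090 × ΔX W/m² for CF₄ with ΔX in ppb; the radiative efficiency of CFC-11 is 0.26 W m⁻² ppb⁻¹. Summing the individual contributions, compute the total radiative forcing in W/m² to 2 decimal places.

ΔF = 2.63 W/m²

CO₂: 5.35 × ln(411/304) = 5.35 × ln(1.35197) = 5.35 × 0.30156 = 1.6133 W/m².
CH₄: 0.036 × (√2894 − √746) = 0.036 × (53.7959 − 27.3130) = 0.036 × 26.4829 = 0.9534 W/m².
CF₄: Δ = 112 − 32 = 80 ppt = 0.080 ppb; ΔF = 0.090 × 0.080 = 0.0072 W/m².
CFC-11: Δ = 213 − 1 = 212 ppt = 0.212 ppb; ΔF = 0.26 × 0.212 = 0.0551 W/m².
Total ΔF = 1.6133 + 0.9534 + 0.0072 + 0.0551 = 2.6290 W/m².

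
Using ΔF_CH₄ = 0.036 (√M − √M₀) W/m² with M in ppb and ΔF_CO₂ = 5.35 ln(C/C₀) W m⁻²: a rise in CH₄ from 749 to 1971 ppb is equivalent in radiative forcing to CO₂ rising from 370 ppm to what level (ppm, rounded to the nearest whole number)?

CH₄ forcing: 0.036 × (√1971 − √749) = 0.036 × (44.3959 − 27.3679) = 0.036 × 17.0280 = 0.61301 W/m².
Set 5.35 ln(C/370) = 0.61301: ln(C/370) = 0.61301/5.35 = 0.11458, so C = 370 × e^0.11458 = 370 × 1.12140 = 414.92 ppm.

C ≈ 415 ppm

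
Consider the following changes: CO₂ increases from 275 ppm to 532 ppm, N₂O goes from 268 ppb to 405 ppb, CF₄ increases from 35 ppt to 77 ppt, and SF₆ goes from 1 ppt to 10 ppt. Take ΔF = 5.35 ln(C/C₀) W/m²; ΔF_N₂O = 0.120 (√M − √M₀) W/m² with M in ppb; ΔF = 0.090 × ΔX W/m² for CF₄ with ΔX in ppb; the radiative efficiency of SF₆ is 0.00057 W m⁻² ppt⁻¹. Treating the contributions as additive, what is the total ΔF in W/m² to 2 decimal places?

ΔF = 3.99 W/m²

CO₂: 5.35 × ln(532/275) = 5.35 × ln(1.93455) = 5.35 × 0.65987 = 3.5303 W/m².
N₂O: 0.120 × (√405 − √268) = 0.120 × (20.1246 − 16.3707) = 0.120 × 3.7539 = 0.4505 W/m².
CF₄: Δ = 77 − 35 = 42 ppt = 0.042 ppb; ΔF = 0.090 × 0.042 = 0.0038 W/m².
SF₆: ΔF = 0.00057 × (10 − 1) = 0.00057 × 9 = 0.0051 W/m².
Total ΔF = 3.5303 + 0.4505 + 0.0038 + 0.0051 = 3.9897 W/m².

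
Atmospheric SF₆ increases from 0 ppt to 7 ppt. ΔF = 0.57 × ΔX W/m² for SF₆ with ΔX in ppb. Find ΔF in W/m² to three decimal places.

ΔF = 0.004 W/m²

SF₆: Δ = 7 − 0 = 7 ppt = 0.007 ppb; ΔF = 0.57 × 0.007 = 0.0040 W/m².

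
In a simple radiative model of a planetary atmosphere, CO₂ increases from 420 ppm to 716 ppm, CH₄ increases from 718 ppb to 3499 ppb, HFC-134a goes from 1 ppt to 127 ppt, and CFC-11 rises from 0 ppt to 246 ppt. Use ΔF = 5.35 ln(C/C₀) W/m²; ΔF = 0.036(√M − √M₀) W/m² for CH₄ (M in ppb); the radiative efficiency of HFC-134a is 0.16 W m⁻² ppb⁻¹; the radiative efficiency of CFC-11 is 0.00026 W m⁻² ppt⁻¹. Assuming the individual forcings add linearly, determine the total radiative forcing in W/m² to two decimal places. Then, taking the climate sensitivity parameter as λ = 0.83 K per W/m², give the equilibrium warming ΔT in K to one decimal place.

ΔF = 4.10 W/m²; ΔT = 3.4 K

CO₂: 5.35 × ln(716/420) = 5.35 × ln(1.70476) = 5.35 × 0.53342 = 2.8538 W/m².
CH₄: 0.036 × (√3499 − √718) = 0.036 × (59.1523 − 26.7955) = 0.036 × 32.3568 = 1.1648 W/m².
HFC-134a: Δ = 127 − 1 = 126 ppt = 0.126 ppb; ΔF = 0.16 × 0.126 = 0.0202 W/m².
CFC-11: ΔF = 0.00026 × (246 − 0) = 0.00026 × 246 = 0.0640 W/m².
Total ΔF = 2.8538 + 1.1648 + 0.0202 + 0.0640 = 4.1028 W/m².
ΔT = λ ΔF = 0.83 × 4.10 = 3.4030 K.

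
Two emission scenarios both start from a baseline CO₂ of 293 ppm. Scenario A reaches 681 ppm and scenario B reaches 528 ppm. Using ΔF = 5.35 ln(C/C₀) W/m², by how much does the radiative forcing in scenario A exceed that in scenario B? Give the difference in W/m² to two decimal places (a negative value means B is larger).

ΔF_A − ΔF_B = 1.36 W/m²

ΔF_A = 5.35 ln(681/293) = 5.35 × 0.84339 = 4.5121 W/m².
ΔF_B = 5.35 ln(528/293) = 5.35 × 0.58892 = 3.1507 W/m².
Difference: 4.5121 − 3.1507 = 1.3614 W/m².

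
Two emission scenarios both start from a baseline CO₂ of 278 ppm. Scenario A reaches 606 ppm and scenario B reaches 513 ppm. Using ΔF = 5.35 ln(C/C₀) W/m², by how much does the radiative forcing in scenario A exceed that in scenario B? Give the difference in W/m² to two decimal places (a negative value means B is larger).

ΔF_A = 5.35 ln(606/278) = 5.35 × 0.77926 = 4.1690 W/m².
ΔF_B = 5.35 ln(513/278) = 5.35 × 0.61265 = 3.2777 W/m².
Difference: 4.1690 − 3.2777 = 0.8913 W/m².

ΔF_A − ΔF_B = 0.89 W/m²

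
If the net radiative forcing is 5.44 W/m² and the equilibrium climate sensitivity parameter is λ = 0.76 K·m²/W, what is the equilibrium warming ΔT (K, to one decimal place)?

ΔT = λ ΔF = 0.76 × 5.44 = 4.1344 K.

ΔT = 4.1 K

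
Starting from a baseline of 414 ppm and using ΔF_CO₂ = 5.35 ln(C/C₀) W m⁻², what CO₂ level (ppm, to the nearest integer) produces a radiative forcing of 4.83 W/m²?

Set 5.35 ln(C/414) = 4.83, so ln(C/414) = 4.83/5.35 = 0.90280.
Then C/414 = e^0.90280 = 2.46650, giving C = 414 × 2.46650 = 1021.13 ppm.

C ≈ 1021 ppm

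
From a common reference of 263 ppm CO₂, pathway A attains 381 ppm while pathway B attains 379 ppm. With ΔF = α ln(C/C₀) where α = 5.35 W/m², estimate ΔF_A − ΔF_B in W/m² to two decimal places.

ΔF_A = 5.35 ln(381/263) = 5.35 × 0.37065 = 1.9830 W/m².
ΔF_B = 5.35 ln(379/263) = 5.35 × 0.36538 = 1.9548 W/m².
Difference: 1.9830 − 1.9548 = 0.0282 W/m².

ΔF_A − ΔF_B = 0.03 W/m²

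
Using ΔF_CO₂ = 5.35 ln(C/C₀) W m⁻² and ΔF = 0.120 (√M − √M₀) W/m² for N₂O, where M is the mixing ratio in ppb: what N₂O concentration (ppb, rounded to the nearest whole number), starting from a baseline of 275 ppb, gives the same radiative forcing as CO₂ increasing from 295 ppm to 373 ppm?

M ≈ 731 ppb

CO₂ forcing: 5.35 × ln(373/295) = 5.35 × 0.234603 = 1.25513 W/m².
Set 0.120(√M − √275) = 1.25513: √M = 1.25513/0.120 + √275 = 10.4594 + 16.5831 = 27.0425.
M = (27.0425)² = 731.30 ppb.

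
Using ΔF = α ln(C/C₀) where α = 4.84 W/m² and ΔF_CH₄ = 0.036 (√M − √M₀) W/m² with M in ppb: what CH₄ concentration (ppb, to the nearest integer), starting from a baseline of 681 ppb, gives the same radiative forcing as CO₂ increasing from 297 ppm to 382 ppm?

CO₂ forcing: 4.84 × ln(382/297) = 4.84 × 0.251688 = 1.21817 W/m².
Set 0.036(√M − √681) = 1.21817: √M = 1.21817/0.036 + √681 = 33.8381 + 26.0960 = 59.9341.
M = (59.9341)² = 3592.10 ppb.

M ≈ 3592 ppb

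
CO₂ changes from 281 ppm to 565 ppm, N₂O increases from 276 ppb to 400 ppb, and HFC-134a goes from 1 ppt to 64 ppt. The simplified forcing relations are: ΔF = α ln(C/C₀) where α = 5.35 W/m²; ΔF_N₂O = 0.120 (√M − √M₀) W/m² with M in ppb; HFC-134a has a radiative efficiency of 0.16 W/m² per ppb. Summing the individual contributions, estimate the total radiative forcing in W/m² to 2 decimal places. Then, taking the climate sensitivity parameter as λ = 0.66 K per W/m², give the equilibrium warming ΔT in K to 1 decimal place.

ΔF = 4.15 W/m²; ΔT = 2.7 K

CO₂: 5.35 × ln(565/281) = 5.35 × ln(2.01068) = 5.35 × 0.69847 = 3.7368 W/m².
N₂O: 0.120 × (√400 − √276) = 0.120 × (20.0000 − 16.6132) = 0.120 × 3.3868 = 0.4064 W/m².
HFC-134a: Δ = 64 − 1 = 63 ppt = 0.063 ppb; ΔF = 0.16 × 0.063 = 0.0101 W/m².
Total ΔF = 3.7368 + 0.4064 + 0.0101 = 4.1533 W/m².
ΔT = λ ΔF = 0.66 × 4.15 = 2.7390 K.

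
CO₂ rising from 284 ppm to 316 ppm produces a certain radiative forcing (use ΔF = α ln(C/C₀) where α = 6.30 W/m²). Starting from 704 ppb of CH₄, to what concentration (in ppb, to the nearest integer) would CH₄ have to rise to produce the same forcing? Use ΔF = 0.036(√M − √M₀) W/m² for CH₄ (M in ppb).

CO₂ forcing: 6.30 × ln(316/284) = 6.30 × 0.106768 = 0.67264 W/m².
Set 0.036(√M − √704) = 0.67264: √M = 0.67264/0.036 + √704 = 18.6844 + 26.5330 = 45.2174.
M = (45.2174)² = 2044.61 ppb.

M ≈ 2045 ppb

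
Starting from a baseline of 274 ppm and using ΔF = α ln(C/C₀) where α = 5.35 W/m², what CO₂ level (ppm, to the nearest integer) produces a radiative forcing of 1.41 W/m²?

C ≈ 357 ppm

Set 5.35 ln(C/274) = 1.41, so ln(C/274) = 1.41/5.35 = 0.26355.
Then C/274 = e^0.26355 = 1.30154, giving C = 274 × 1.30154 = 356.62 ppm.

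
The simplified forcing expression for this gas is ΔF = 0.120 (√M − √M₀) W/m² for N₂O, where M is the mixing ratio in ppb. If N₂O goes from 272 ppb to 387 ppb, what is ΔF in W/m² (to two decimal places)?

ΔF = 0.38 W/m²

N₂O: 0.120 × (√387 − √272) = 0.120 × (19.6723 − 16.4924) = 0.120 × 3.1799 = 0.3816 W/m².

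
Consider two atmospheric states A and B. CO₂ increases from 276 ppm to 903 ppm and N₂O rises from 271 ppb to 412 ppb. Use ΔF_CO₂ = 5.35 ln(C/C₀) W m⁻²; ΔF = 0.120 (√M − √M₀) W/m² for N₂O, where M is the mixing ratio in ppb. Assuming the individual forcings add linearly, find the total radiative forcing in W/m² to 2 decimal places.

ΔF = 6.80 W/m²

CO₂: 5.35 × ln(903/276) = 5.35 × ln(3.27174) = 5.35 × 1.18532 = 6.3415 W/m².
N₂O: 0.120 × (√412 − √271) = 0.120 × (20.2978 − 16.4621) = 0.120 × 3.8357 = 0.4603 W/m².
Total ΔF = 6.3415 + 0.4603 = 6.8018 W/m².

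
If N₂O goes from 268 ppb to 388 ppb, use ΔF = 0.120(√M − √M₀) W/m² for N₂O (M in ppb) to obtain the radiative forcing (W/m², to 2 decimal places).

ΔF = 0.40 W/m²

N₂O: 0.120 × (√388 − √268) = 0.120 × (19.6977 − 16.3707) = 0.120 × 3.3270 = 0.3992 W/m².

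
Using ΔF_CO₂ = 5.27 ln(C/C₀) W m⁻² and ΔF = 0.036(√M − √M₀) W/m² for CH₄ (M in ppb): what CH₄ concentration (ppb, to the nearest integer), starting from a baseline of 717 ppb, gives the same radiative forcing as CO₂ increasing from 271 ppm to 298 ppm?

CO₂ forcing: 5.27 × ln(298/271) = 5.27 × 0.094975 = 0.50052 W/m².
Set 0.036(√M − √717) = 0.50052: √M = 0.50052/0.036 + √717 = 13.9033 + 26.7769 = 40.6802.
M = (40.6802)² = 1654.88 ppb.

M ≈ 1655 ppb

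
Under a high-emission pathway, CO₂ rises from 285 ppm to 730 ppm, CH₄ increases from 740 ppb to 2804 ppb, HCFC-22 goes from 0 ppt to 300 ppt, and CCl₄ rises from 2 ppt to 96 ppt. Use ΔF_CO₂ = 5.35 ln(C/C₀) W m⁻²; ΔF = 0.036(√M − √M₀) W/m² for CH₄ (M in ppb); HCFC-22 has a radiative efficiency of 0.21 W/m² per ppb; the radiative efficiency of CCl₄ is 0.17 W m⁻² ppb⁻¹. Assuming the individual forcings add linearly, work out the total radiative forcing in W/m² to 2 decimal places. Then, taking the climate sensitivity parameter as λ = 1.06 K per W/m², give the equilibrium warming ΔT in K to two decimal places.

ΔF = 6.04 W/m²; ΔT = 6.40 K

CO₂: 5.35 × ln(730/285) = 5.35 × ln(2.56140) = 5.35 × 0.94055 = 5.0319 W/m².
CH₄: 0.036 × (√2804 − √740) = 0.036 × (52.9528 − 27.2029) = 0.036 × 25.7499 = 0.9270 W/m².
HCFC-22: Δ = 300 − 0 = 300 ppt = 0.300 ppb; ΔF = 0.21 × 0.300 = 0.0630 W/m².
CCl₄: Δ = 96 − 2 = 94 ppt = 0.094 ppb; ΔF = 0.17 × 0.094 = 0.0160 W/m².
Total ΔF = 5.0319 + 0.9270 + 0.0630 + 0.0160 = 6.0379 W/m².
ΔT = λ ΔF = 1.06 × 6.04 = 6.4024 K.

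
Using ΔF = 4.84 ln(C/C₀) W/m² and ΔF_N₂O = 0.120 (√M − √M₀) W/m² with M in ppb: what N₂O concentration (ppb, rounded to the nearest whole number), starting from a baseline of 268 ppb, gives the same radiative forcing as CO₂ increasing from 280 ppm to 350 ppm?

M ≈ 644 ppb

CO₂ forcing: 4.84 × ln(350/280) = 4.84 × 0.223144 = 1.08002 W/m².
Set 0.120(√M − √268) = 1.08002: √M = 1.08002/0.120 + √268 = 9.0002 + 16.3707 = 25.3709.
M = (25.3709)² = 643.68 ppb.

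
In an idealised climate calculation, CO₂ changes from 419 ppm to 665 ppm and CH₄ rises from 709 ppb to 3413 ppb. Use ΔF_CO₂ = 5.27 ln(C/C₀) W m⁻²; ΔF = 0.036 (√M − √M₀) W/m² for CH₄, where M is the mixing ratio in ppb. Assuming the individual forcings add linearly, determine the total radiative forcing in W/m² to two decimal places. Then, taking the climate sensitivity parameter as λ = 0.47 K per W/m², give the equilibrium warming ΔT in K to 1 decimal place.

CO₂: 5.27 × ln(665/419) = 5.27 × ln(1.58711) = 5.27 × 0.46191 = 2.4343 W/m².
CH₄: 0.036 × (√3413 − √709) = 0.036 × (58.4209 − 26.6271) = 0.036 × 31.7938 = 1.1446 W/m².
Total ΔF = 2.4343 + 1.1446 = 3.5789 W/m².
ΔT = λ ΔF = 0.47 × 3.58 = 1.6826 K.

ΔF = 3.58 W/m²; ΔT = 1.7 K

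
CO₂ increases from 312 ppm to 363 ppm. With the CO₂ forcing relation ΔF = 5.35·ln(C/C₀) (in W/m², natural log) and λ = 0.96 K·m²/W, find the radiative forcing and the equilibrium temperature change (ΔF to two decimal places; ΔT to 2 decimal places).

CO₂: 5.35 × ln(363/312) = 5.35 × ln(1.16346) = 5.35 × 0.15140 = 0.8100 W/m².
ΔT = λ ΔF = 0.96 × 0.81 = 0.7776 K.

ΔF = 0.81 W/m²; ΔT = 0.78 K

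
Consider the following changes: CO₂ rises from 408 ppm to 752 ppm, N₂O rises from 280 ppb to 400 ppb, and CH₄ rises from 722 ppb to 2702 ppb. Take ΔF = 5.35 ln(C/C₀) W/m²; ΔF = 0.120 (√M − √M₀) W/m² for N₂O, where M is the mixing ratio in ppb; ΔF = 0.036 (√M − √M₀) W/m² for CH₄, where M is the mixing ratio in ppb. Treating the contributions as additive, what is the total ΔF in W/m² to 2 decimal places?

CO₂: 5.35 × ln(752/408) = 5.35 × ln(1.84314) = 5.35 × 0.61147 = 3.2714 W/m².
N₂O: 0.120 × (√400 − √280) = 0.120 × (20.0000 − 16.7332) = 0.120 × 3.2668 = 0.3920 W/m².
CH₄: 0.036 × (√2702 − √722) = 0.036 × (51.9808 − 26.8701) = 0.036 × 25.1107 = 0.9040 W/m².
Total ΔF = 3.2714 + 0.3920 + 0.9040 = 4.5674 W/m².

ΔF = 4.57 W/m²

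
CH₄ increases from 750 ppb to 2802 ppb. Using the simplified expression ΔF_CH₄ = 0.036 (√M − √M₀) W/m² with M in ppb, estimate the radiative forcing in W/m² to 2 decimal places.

ΔF = 0.92 W/m²

CH₄: 0.036 × (√2802 − √750) = 0.036 × (52.9339 − 27.3861) = 0.036 × 25.5478 = 0.9197 W/m².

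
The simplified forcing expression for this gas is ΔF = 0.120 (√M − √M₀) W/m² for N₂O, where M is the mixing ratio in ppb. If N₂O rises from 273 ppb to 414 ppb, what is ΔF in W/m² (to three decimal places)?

N₂O: 0.120 × (√414 − √273) = 0.120 × (20.3470 − 16.5227) = 0.120 × 3.8243 = 0.4589 W/m².

ΔF = 0.459 W/m²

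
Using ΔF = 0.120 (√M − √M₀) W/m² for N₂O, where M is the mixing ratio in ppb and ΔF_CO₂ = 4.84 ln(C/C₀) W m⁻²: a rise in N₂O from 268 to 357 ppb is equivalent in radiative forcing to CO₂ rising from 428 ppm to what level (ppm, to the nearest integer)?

C ≈ 456 ppm

N₂O forcing: 0.120 × (√357 − √268) = 0.120 × (18.8944 − 16.3707) = 0.120 × 2.5237 = 0.30284 W/m².
Set 4.84 ln(C/428) = 0.30284: ln(C/428) = 0.30284/4.84 = 0.06257, so C = 428 × e^0.06257 = 428 × 1.06457 = 455.64 ppm.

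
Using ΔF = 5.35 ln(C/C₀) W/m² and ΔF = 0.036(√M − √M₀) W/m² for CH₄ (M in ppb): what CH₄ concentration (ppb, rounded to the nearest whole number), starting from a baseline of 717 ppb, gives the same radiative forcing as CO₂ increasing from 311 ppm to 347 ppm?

CO₂ forcing: 5.35 × ln(347/311) = 5.35 × 0.109532 = 0.58600 W/m².
Set 0.036(√M − √717) = 0.58600: √M = 0.58600/0.036 + √717 = 16.2778 + 26.7769 = 43.0547.
M = (43.0547)² = 1853.71 ppb.

M ≈ 1854 ppb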